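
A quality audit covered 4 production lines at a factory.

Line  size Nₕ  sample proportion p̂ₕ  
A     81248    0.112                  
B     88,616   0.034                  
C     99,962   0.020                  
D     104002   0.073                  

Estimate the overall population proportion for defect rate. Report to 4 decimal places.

Wₕ = Nₕ/N with N = 373828: 0.2173, 0.2371, 0.2674, 0.2782.
p̂_st = 0.2173·0.112 + 0.2371·0.034 + 0.2674·0.020 + 0.2782·0.073 ≈ 0.058059... → 0.0581.

0.0581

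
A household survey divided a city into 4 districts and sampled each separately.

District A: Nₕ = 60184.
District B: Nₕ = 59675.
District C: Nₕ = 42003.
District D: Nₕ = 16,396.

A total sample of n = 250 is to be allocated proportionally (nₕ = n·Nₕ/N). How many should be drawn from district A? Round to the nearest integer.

84

N = 60184 + 59675 + 42003 + 16396 = 178258.
n_A = 250·60184/178258 = 84.406... → 84.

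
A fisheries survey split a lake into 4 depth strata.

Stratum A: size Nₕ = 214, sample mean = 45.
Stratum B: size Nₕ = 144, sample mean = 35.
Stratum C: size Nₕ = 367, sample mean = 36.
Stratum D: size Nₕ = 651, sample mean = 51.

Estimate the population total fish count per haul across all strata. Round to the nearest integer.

Population total = Σ Nₕ·x̄ₕ (each stratum's size times its mean).
214·45 + 144·35 + 367·36 + 651·51 = 9630 + 5040 + 13212 + 33201 = 61083.

61083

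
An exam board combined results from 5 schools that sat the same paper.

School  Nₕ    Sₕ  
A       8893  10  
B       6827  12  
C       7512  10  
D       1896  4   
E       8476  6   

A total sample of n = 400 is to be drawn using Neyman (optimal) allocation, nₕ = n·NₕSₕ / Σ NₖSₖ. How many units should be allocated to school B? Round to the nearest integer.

Σ NₕSₕ = 8893·10 + 6827·12 + 7512·10 + 1896·4 + 8476·6 = 304414.
Share for B: 81924/304414 = 0.26912.
n_B = 400 × 0.26912 = 107.648... → 108.

108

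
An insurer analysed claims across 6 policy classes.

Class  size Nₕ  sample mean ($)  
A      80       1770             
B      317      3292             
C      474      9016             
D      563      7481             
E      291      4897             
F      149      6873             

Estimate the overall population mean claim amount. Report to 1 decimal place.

6467.3

N = 80 + 317 + 474 + 563 + 291 + 149 = 1874.
Overall mean = Σ (Nₕ/N)·x̄ₕ — weight by population share, not a simple average.
Σ Nₕx̄ₕ = 80·1770 + 317·3292 + 474·9016 + 563·7481 + 291·4897 + 149·6873 = 141600 + 1043564 + 4273584 + 4211803 + 1425027 + 1024077 = 12119655.
Divide by N: 12119655 / 1874 = 6467.265... → 6467.3.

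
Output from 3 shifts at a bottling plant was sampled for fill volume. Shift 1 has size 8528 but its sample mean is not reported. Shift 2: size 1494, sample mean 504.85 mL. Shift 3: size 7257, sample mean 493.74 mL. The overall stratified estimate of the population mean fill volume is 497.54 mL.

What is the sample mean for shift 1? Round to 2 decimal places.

499.49

Σ Nₕx̄ₕ = N·μ, so 8528·x̄_1 = 17279·497.54 − (1494·504.85 + 7257·493.74).
= 8596993.66 − 4337317.08 = 4259676.58.
x̄_1 = 4259676.58 / 8528 = 499.4930... → 499.49.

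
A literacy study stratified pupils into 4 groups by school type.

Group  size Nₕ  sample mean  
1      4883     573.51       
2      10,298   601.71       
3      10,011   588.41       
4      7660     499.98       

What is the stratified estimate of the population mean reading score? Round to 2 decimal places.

569.75

N = 32852; weights Wₕ = Nₕ/N = (0.1486, 0.3135, 0.3047, 0.2332).
x̄_st = Σ Wₕ·x̄ₕ = 0.1486·573.51 + 0.3135·601.71 + 0.3047·588.41 + 0.2332·499.98 ≈ 569.7455...
→ 569.75.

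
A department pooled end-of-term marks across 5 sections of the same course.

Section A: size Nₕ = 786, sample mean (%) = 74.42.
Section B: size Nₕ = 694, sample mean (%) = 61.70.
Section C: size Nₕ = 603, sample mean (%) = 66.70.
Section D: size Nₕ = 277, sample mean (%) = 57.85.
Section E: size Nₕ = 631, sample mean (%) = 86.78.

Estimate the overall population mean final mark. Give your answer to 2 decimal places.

70.99

N = 2991; weights Wₕ = Nₕ/N = (0.2628, 0.2320, 0.2016, 0.0926, 0.2110).
x̄_st = Σ Wₕ·x̄ₕ = 0.2628·74.42 + 0.2320·61.70 + 0.2016·66.70 + 0.0926·57.85 + 0.2110·86.78 ≈ 70.9852...
→ 70.99.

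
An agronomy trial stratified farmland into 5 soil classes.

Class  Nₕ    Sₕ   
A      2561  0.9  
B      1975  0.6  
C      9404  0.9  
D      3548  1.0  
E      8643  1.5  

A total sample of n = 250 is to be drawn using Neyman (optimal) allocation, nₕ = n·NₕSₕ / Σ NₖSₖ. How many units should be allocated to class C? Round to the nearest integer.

Σ NₕSₕ = 2561·0.9 + 1975·0.6 + 9404·0.9 + 3548·1.0 + 8643·1.5 = 28466.
Share for C: 8463.6/28466 = 0.29732.
n_C = 250 × 0.29732 = 74.331... → 74.

74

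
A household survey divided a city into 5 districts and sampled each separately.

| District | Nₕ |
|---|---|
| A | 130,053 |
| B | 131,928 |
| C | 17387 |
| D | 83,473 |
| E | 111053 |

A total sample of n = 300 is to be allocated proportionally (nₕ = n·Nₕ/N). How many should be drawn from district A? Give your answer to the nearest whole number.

Share of district A = 130053/473894 = 0.27443.
Allocate 300 × 0.27443 = 82.330... → 82.

82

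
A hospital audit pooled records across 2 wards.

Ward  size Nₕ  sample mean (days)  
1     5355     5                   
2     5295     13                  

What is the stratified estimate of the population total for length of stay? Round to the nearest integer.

Estimate total by summing Nₕ·x̄ₕ over strata.
5355·5 + 5295·13 = 26775 + 68835 = 95610.

95610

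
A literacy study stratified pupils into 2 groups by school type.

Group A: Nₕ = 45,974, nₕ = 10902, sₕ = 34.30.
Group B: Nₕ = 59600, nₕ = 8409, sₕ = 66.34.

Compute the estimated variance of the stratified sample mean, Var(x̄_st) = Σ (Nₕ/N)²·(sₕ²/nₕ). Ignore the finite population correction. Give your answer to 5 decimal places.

0.18726

N = 105574; Wₕ = Nₕ/N.
group A: (45974/105574)²·34.30²/10902 = 0.02046410
group B: (59600/105574)²·66.34²/8409 = 0.16679581
Sum = 0.18725992 → 0.18726.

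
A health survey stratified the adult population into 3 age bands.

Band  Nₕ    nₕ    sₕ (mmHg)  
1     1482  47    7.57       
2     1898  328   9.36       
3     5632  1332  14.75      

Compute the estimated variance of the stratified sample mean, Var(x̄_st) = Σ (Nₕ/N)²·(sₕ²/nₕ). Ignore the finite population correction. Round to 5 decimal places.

N = 9012; Wₕ = Nₕ/N.
band 1: (1482/9012)²·7.57²/47 = 0.03297220
band 2: (1898/9012)²·9.36²/328 = 0.01184753
band 3: (5632/9012)²·14.75²/1332 = 0.06379149
Sum = 0.10861122 → 0.10861.

0.10861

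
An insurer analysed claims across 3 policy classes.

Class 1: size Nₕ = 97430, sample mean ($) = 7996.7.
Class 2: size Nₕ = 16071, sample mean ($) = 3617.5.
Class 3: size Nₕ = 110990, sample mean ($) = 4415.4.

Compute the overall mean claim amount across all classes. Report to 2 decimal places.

N = 224491; weights Wₕ = Nₕ/N = (0.4340, 0.0716, 0.4944).
x̄_st = Σ Wₕ·x̄ₕ = 0.4340·7996.7 + 0.0716·3617.5 + 0.4944·4415.4 ≈ 5912.5781...
→ 5912.58.

5912.58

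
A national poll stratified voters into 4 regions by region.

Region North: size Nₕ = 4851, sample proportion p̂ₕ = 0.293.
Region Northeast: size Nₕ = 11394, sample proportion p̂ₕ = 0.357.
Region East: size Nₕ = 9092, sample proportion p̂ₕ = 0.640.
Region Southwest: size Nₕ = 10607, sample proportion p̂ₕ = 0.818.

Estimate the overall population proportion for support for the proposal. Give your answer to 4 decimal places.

Wₕ = Nₕ/N with N = 35944: 0.1350, 0.3170, 0.2529, 0.2951.
p̂_st = 0.1350·0.293 + 0.3170·0.357 + 0.2529·0.640 + 0.2951·0.818 ≈ 0.555987... → 0.5560.

0.5560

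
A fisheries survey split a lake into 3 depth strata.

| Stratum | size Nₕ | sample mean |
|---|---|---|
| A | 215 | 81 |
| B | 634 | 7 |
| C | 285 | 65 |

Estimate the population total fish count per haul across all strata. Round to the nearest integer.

40378

A: 215·81 = 17415
B: 634·7 = 4438
C: 285·65 = 18525
τ̂ = Σ Nₕx̄ₕ = 40378.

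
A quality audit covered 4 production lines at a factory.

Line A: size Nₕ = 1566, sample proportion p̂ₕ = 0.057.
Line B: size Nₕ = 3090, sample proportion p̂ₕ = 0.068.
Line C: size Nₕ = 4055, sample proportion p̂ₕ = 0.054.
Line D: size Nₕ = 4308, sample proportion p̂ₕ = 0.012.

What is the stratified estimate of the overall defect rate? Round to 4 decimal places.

N = 1566 + 3090 + 4055 + 4308 = 13019.
Overall proportion = Σ (Nₕ/N)·p̂ₕ.
Σ Nₕp̂ₕ = 89.262 + 210.12 + 218.97 + 51.696 = 570.048.
570.048 / 13019 = 0.043786... → 0.0438.

0.0438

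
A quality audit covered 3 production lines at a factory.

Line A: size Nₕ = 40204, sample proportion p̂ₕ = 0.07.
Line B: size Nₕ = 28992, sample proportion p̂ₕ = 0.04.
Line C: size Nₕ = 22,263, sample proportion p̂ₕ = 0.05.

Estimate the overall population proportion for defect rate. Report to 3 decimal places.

N = 40204 + 28992 + 22263 = 91459.
Overall proportion = Σ (Nₕ/N)·p̂ₕ.
Σ Nₕp̂ₕ = 2814.28 + 1159.68 + 1113.15 = 5087.11.
5087.11 / 91459 = 0.05562... → 0.056.

0.056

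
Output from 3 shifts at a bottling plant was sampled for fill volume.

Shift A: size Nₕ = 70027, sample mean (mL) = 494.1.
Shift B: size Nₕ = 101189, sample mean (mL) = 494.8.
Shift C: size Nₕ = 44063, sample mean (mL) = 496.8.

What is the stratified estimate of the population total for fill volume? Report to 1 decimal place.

106559156.3

Estimate total by summing Nₕ·x̄ₕ over strata.
70027·494.1 + 101189·494.8 + 44063·496.8 = 34600340.7 + 50068317.2 + 21890498.4 = 106559156.3.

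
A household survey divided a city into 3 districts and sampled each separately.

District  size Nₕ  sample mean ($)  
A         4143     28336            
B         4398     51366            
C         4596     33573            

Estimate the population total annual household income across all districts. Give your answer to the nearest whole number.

A: 4143·28336 = 117396048
B: 4398·51366 = 225907668
C: 4596·33573 = 154301508
τ̂ = Σ Nₕx̄ₕ = 497605224.

497605224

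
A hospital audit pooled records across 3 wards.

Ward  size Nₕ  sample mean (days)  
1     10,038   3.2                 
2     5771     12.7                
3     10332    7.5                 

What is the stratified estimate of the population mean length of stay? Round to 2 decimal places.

x̄_st = (Σ Nₕx̄ₕ) / (Σ Nₕ) = (10038·3.2 + 5771·12.7 + 10332·7.5) / 26141
= 182903.3 / 26141 = 6.9968... → 7.00.

7.00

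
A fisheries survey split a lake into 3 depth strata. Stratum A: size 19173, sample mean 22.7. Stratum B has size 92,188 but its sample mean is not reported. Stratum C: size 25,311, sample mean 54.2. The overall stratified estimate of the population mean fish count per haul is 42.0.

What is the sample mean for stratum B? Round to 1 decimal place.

N = 19173 + 92188 + 25311 = 136672.
Overall total = μ·N = 42.0·136672 = 5740224.
Subtract the known strata: 19173·22.7 + 25311·54.2 = 1807083.3.
Remaining total for stratum B: 5740224 − 1807083.3 = 3933140.7.
Divide by its size: 3933140.7 / 92188 = 42.664... → 42.7.

42.7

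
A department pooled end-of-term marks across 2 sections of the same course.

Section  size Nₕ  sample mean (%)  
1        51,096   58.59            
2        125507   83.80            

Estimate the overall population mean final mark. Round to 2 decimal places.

N = 51096 + 125507 = 176603.
The stratified mean weights each stratum mean by its population share Nₕ/N.
Σ Nₕx̄ₕ = 51096·58.59 + 125507·83.80 = 2993714.64 + 10517486.6 = 13511201.24.
Divide by N: 13511201.24 / 176603 = 76.5061... → 76.51.

76.51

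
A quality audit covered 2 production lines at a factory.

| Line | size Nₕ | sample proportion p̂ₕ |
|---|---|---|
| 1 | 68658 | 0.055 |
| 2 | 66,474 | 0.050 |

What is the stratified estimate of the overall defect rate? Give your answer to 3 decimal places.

0.053

Wₕ = Nₕ/N with N = 135132: 0.5081, 0.4919.
p̂_st = 0.5081·0.055 + 0.4919·0.050 ≈ 0.05254... → 0.053.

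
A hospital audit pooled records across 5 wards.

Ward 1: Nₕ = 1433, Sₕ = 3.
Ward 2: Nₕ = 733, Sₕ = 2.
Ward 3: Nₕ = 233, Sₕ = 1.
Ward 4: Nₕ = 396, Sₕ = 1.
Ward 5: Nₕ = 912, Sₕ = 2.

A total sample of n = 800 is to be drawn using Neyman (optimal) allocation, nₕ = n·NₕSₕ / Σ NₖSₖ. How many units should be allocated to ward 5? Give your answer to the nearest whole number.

178

1: NₕSₕ = 1433·3 = 4299
2: NₕSₕ = 733·2 = 1466
3: NₕSₕ = 233·1 = 233
4: NₕSₕ = 396·1 = 396
5: NₕSₕ = 912·2 = 1824
Σ NₕSₕ = 8218.
n_5 = 800·1824/8218 = 177.561... → 178.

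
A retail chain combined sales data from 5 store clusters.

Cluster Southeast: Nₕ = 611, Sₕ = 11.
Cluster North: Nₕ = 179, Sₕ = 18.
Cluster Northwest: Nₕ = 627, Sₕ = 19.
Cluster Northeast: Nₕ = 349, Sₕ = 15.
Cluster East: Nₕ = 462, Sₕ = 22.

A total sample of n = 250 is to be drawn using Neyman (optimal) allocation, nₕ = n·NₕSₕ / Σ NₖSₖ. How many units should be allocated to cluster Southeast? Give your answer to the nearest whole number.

45

Σ NₕSₕ = 611·11 + 179·18 + 627·19 + 349·15 + 462·22 = 37255.
Share for Southeast: 6721/37255 = 0.18041.
n_Southeast = 250 × 0.18041 = 45.101... → 45.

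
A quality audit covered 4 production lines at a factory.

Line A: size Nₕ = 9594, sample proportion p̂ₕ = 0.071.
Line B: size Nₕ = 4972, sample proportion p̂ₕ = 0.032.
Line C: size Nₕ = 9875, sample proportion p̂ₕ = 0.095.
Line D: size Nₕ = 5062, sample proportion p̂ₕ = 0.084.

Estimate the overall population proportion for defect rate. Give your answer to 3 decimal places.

N = 9594 + 4972 + 9875 + 5062 = 29503.
Overall proportion = Σ (Nₕ/N)·p̂ₕ.
Σ Nₕp̂ₕ = 681.174 + 159.104 + 938.125 + 425.208 = 2203.611.
2203.611 / 29503 = 0.07469... → 0.075.

0.075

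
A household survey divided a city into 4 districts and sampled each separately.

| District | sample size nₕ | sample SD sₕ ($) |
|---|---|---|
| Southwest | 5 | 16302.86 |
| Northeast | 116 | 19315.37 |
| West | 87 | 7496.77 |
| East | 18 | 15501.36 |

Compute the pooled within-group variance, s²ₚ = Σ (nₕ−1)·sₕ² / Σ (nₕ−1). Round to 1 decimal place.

238225398.8

Southwest: (5−1)·16302.86² = 4·265783244.1796 = 1063132976.7184
Northeast: (116−1)·19315.37² = 115·373083518.2369 = 42904604597.2435
West: (87−1)·7496.77² = 86·56201560.4329 = 4833334197.2294
East: (18−1)·15501.36² = 17·240292161.8496 = 4084966751.4432
Numerator = 52886038522.6345; denominator = Σ(nₕ−1) = 222.
s²ₚ = 52886038522.6345/222 = 238225398.751... → 238225398.8.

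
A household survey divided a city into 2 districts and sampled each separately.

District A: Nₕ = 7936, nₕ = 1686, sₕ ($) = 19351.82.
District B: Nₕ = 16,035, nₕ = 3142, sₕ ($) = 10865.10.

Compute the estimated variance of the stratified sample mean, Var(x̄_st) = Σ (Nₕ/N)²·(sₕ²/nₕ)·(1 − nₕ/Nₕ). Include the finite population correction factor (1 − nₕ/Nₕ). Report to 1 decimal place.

32691.2

N = 23971. Term for each stratum: Wₕ²sₕ²/nₕ·(1−nₕ/Nₕ).
Var(x̄_st) = 19173.2367 + 13517.9837 = 32691.2204 → 32691.2.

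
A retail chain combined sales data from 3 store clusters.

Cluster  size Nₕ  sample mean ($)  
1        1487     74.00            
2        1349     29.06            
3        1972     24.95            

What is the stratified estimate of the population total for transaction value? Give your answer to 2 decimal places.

1: 1487·74.00 = 110038
2: 1349·29.06 = 39201.94
3: 1972·24.95 = 49201.4
τ̂ = Σ Nₕx̄ₕ = 198441.34.

198441.34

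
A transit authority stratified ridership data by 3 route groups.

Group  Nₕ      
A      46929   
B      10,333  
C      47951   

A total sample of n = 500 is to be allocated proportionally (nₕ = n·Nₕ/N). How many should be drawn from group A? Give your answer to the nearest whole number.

Share of group A = 46929/105213 = 0.44604.
Allocate 500 × 0.44604 = 223.019... → 223.

223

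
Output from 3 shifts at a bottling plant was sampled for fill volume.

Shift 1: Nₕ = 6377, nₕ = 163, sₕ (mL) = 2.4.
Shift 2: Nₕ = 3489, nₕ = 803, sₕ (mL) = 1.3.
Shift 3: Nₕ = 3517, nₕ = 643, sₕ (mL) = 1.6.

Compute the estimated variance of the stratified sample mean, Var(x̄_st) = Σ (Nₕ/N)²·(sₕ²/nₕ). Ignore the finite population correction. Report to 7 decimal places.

0.0084414

N = 13383. Term for each stratum: Wₕ²sₕ²/nₕ.
Var(x̄_st) = 0.0080234427 + 0.0001430428 + 0.0002749583 = 0.0084414438 → 0.0084414.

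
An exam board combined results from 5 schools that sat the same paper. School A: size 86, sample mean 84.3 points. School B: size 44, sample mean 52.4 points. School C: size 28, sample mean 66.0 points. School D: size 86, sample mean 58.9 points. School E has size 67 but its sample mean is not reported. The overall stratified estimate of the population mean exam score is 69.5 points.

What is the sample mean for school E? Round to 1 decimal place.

Σ Nₕx̄ₕ = N·μ, so 67·x̄_E = 311·69.5 − (86·84.3 + 44·52.4 + 28·66.0 + 86·58.9).
= 21614.5 − 16468.8 = 5145.7.
x̄_E = 5145.7 / 67 = 76.801... → 76.8.

76.8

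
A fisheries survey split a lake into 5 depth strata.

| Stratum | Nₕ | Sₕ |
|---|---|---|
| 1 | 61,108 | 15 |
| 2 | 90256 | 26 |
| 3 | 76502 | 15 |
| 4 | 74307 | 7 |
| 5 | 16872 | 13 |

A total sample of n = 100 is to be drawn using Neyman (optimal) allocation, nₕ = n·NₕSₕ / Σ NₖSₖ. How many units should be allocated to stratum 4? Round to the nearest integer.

1: NₕSₕ = 61108·15 = 916620
2: NₕSₕ = 90256·26 = 2346656
3: NₕSₕ = 76502·15 = 1147530
4: NₕSₕ = 74307·7 = 520149
5: NₕSₕ = 16872·13 = 219336
Σ NₕSₕ = 5150291.
n_4 = 100·520149/5150291 = 10.099... → 10.

10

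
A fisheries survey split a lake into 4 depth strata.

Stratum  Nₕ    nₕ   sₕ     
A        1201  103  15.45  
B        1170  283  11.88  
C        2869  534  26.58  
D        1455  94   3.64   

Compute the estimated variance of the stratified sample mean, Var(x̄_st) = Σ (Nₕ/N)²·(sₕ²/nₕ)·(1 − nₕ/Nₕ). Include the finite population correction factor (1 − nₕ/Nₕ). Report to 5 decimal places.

N = 6695. Term for each stratum: Wₕ²sₕ²/nₕ·(1−nₕ/Nₕ).
Var(x̄_st) = 0.06818109 + 0.01154662 + 0.19773565 + 0.00622723 = 0.28369058 → 0.28369.

0.28369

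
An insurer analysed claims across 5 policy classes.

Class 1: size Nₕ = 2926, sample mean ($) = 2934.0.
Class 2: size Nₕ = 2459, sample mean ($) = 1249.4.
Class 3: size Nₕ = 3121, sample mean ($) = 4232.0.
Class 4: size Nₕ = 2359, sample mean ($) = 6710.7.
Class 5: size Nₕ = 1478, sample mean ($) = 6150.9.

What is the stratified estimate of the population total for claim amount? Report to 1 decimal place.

49786802.1

Population total = Σ Nₕ·x̄ₕ (each stratum's size times its mean).
2926·2934.0 + 2459·1249.4 + 3121·4232.0 + 2359·6710.7 + 1478·6150.9 = 8584884 + 3072274.6 + 13208072 + 15830541.3 + 9091030.2 = 49786802.1.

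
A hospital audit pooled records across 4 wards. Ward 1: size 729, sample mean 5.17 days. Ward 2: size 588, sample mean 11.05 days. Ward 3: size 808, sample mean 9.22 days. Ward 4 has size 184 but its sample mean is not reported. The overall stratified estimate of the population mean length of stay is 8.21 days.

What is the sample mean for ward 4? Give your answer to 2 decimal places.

N = 729 + 588 + 808 + 184 = 2309.
Overall total = μ·N = 8.21·2309 = 18956.89.
Subtract the known strata: 729·5.17 + 588·11.05 + 808·9.22 = 17716.09.
Remaining total for ward 4: 18956.89 − 17716.09 = 1240.8.
Divide by its size: 1240.8 / 184 = 6.7435... → 6.74.

6.74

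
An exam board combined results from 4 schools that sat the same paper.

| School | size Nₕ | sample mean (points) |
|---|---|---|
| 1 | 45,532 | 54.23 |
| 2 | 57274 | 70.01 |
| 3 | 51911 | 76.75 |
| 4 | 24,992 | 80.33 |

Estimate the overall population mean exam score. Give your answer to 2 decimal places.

69.39

N = 179709; weights Wₕ = Nₕ/N = (0.2534, 0.3187, 0.2889, 0.1391).
x̄_st = Σ Wₕ·x̄ₕ = 0.2534·54.23 + 0.3187·70.01 + 0.2889·76.75 + 0.1391·80.33 ≈ 69.3940...
→ 69.39.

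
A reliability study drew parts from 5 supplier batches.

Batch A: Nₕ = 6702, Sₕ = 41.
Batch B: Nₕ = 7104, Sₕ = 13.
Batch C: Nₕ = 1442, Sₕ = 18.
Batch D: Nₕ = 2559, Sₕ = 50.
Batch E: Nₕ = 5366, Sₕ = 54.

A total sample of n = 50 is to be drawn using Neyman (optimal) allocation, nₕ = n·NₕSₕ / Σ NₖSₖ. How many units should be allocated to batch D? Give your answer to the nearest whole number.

8

A: NₕSₕ = 6702·41 = 274782
B: NₕSₕ = 7104·13 = 92352
C: NₕSₕ = 1442·18 = 25956
D: NₕSₕ = 2559·50 = 127950
E: NₕSₕ = 5366·54 = 289764
Σ NₕSₕ = 810804.
n_D = 50·127950/810804 = 7.890... → 8.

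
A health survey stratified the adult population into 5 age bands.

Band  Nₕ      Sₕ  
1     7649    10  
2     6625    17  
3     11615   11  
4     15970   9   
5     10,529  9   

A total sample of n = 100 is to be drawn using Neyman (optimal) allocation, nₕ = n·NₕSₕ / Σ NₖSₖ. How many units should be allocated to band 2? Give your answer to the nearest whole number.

20

Σ NₕSₕ = 7649·10 + 6625·17 + 11615·11 + 15970·9 + 10529·9 = 555371.
Share for 2: 112625/555371 = 0.20279.
n_2 = 100 × 0.20279 = 20.279... → 20.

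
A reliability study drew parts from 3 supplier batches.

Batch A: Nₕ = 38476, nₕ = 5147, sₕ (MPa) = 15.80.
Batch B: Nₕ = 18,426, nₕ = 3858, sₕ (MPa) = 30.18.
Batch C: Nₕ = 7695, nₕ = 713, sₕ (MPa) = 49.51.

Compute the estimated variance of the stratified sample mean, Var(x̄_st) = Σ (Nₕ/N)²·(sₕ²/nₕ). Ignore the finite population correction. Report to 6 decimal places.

N = 64597; Wₕ = Nₕ/N.
batch A: (38476/64597)²·15.80²/5147 = 0.017207395
batch B: (18426/64597)²·30.18²/3858 = 0.019209395
batch C: (7695/64597)²·49.51²/713 = 0.048785288
Sum = 0.085202078 → 0.085202.

0.085202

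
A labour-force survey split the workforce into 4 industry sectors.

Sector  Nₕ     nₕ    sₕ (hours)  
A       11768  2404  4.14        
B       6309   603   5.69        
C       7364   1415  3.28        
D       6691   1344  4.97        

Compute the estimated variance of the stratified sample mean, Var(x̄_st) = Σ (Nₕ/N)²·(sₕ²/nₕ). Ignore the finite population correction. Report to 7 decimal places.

0.0042225

N = 32132. Term for each stratum: Wₕ²sₕ²/nₕ.
Var(x̄_st) = 0.0009563041 + 0.0020699162 + 0.0003993404 + 0.0007969298 = 0.0042224905 → 0.0042225.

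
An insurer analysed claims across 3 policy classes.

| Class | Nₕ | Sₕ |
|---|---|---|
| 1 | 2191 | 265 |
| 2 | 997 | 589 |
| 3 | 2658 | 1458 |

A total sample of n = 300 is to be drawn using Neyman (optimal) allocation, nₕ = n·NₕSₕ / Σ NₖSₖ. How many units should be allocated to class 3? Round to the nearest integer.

1: NₕSₕ = 2191·265 = 580615
2: NₕSₕ = 997·589 = 587233
3: NₕSₕ = 2658·1458 = 3875364
Σ NₕSₕ = 5043212.
n_3 = 300·3875364/5043212 = 230.530... → 231.

231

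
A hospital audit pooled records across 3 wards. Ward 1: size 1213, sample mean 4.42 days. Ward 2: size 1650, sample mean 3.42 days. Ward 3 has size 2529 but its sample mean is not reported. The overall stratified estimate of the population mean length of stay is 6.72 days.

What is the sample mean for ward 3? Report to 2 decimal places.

N = 1213 + 1650 + 2529 = 5392.
Overall total = μ·N = 6.72·5392 = 36234.24.
Subtract the known strata: 1213·4.42 + 1650·3.42 = 11004.46.
Remaining total for ward 3: 36234.24 − 11004.46 = 25229.78.
Divide by its size: 25229.78 / 2529 = 9.9762... → 9.98.

9.98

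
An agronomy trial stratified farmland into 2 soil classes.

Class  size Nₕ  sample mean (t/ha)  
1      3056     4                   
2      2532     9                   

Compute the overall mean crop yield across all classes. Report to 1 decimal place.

6.3

N = 3056 + 2532 = 5588.
Overall mean = Σ (Nₕ/N)·x̄ₕ — weight by population share, not a simple average.
Σ Nₕx̄ₕ = 3056·4 + 2532·9 = 12224 + 22788 = 35012.
Divide by N: 35012 / 5588 = 6.266... → 6.3.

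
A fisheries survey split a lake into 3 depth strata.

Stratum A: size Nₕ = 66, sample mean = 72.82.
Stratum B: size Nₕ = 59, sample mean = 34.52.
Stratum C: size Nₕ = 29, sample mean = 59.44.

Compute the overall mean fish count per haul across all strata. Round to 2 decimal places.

N = 66 + 59 + 29 = 154.
Weight each subgroup mean by Nₕ/N and sum.
Σ Nₕx̄ₕ = 66·72.82 + 59·34.52 + 29·59.44 = 4806.12 + 2036.68 + 1723.76 = 8566.56.
Divide by N: 8566.56 / 154 = 55.6270... → 55.63.

55.63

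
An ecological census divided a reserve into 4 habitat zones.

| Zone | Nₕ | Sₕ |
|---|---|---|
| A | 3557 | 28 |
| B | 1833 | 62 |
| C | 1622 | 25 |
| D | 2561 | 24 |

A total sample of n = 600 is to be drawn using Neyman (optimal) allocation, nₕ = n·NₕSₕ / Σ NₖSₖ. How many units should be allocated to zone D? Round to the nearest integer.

A: NₕSₕ = 3557·28 = 99596
B: NₕSₕ = 1833·62 = 113646
C: NₕSₕ = 1622·25 = 40550
D: NₕSₕ = 2561·24 = 61464
Σ NₕSₕ = 315256.
n_D = 600·61464/315256 = 116.979... → 117.

117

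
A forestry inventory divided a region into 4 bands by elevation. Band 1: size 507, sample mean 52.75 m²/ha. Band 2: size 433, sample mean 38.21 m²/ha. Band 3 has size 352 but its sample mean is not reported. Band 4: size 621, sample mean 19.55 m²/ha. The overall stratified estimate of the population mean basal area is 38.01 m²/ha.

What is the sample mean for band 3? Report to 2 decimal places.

49.10

N = 507 + 433 + 352 + 621 = 1913.
Overall total = μ·N = 38.01·1913 = 72713.13.
Subtract the known strata: 507·52.75 + 433·38.21 + 621·19.55 = 55429.73.
Remaining total for band 3: 72713.13 − 55429.73 = 17283.4.
Divide by its size: 17283.4 / 352 = 49.1006... → 49.10.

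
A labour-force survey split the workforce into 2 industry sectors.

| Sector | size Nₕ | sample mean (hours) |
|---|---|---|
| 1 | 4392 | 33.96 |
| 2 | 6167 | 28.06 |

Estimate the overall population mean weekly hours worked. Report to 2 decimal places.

x̄_st = (Σ Nₕx̄ₕ) / (Σ Nₕ) = (4392·33.96 + 6167·28.06) / 10559
= 322198.34 / 10559 = 30.5141... → 30.51.

30.51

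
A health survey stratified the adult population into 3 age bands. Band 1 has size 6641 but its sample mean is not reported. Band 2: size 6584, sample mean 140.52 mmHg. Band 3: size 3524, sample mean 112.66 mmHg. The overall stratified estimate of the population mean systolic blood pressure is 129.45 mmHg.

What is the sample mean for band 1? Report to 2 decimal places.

127.38

N = 6641 + 6584 + 3524 = 16749.
Overall total = μ·N = 129.45·16749 = 2168158.05.
Subtract the known strata: 6584·140.52 + 3524·112.66 = 1322197.52.
Remaining total for band 1: 2168158.05 − 1322197.52 = 845960.53.
Divide by its size: 845960.53 / 6641 = 127.3845... → 127.38.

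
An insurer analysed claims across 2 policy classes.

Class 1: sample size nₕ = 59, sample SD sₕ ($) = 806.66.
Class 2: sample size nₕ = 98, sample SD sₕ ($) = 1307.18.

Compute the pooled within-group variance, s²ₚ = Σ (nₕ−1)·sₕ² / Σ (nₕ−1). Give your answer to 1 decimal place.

1312815.6

Degrees of freedom: 58 + 97 = 155.
Σ(nₕ−1)sₕ² = 58·650700.3556 + 97·1708719.5524 = 203486417.2076.
s²ₚ = 203486417.2076 / 155 = 1312815.595... → 1312815.6.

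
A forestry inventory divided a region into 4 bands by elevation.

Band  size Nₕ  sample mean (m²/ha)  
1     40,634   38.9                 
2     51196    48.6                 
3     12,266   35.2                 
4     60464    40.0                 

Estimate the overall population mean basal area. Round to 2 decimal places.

42.05

N = 40634 + 51196 + 12266 + 60464 = 164560.
Overall mean = Σ (Nₕ/N)·x̄ₕ — weight by population share, not a simple average.
Σ Nₕx̄ₕ = 40634·38.9 + 51196·48.6 + 12266·35.2 + 60464·40.0 = 1580662.6 + 2488125.6 + 431763.2 + 2418560 = 6919111.4.
Divide by N: 6919111.4 / 164560 = 42.0461... → 42.05.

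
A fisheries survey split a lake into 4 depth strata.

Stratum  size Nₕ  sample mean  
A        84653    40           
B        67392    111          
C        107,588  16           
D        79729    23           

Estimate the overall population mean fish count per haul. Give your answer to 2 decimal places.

x̄_st = (Σ Nₕx̄ₕ) / (Σ Nₕ) = (84653·40 + 67392·111 + 107588·16 + 79729·23) / 339362
= 14421807 / 339362 = 42.4968... → 42.50.

42.50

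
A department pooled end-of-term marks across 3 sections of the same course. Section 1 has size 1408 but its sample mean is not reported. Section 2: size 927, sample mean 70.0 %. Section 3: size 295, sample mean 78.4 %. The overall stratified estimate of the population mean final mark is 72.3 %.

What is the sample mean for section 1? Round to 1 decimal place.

N = 1408 + 927 + 295 = 2630.
Overall total = μ·N = 72.3·2630 = 190149.
Subtract the known strata: 927·70.0 + 295·78.4 = 88018.
Remaining total for section 1: 190149 − 88018 = 102131.
Divide by its size: 102131 / 1408 = 72.536... → 72.5.

72.5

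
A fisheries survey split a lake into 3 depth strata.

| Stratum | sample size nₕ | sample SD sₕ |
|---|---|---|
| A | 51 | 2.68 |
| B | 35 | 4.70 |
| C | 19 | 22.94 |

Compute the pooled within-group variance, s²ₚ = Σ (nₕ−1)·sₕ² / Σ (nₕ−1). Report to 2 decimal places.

103.75

Degrees of freedom: 50 + 34 + 18 = 102.
Σ(nₕ−1)sₕ² = 50·7.1824 + 34·22.09 + 18·526.2436 = 10582.5648.
s²ₚ = 10582.5648 / 102 = 103.7506... → 103.75.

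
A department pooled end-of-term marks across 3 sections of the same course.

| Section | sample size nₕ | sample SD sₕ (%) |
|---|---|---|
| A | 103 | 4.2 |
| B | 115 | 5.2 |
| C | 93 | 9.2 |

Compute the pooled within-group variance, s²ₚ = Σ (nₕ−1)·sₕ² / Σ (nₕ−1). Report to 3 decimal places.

41.132

Degrees of freedom: 102 + 114 + 92 = 308.
Σ(nₕ−1)sₕ² = 102·17.64 + 114·27.04 + 92·84.64 = 12668.72.
s²ₚ = 12668.72 / 308 = 41.13221... → 41.132.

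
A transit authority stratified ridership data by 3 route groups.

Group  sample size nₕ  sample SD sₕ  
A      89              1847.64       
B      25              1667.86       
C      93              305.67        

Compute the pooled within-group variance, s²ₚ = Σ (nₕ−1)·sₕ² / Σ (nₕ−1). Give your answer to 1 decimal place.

A: (89−1)·1847.64² = 88·3413773.5696 = 300412074.1248
B: (25−1)·1667.86² = 24·2781756.9796 = 66762167.5104
C: (93−1)·305.67² = 92·93434.1489 = 8595941.6988
Numerator = 375770183.334; denominator = Σ(nₕ−1) = 204.
s²ₚ = 375770183.334/204 = 1842010.703... → 1842010.7.

1842010.7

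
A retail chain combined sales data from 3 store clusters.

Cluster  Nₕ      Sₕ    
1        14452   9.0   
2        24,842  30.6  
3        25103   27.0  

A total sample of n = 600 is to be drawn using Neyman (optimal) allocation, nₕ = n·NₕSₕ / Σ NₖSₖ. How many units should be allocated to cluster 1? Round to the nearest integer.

50

Σ NₕSₕ = 14452·9.0 + 24842·30.6 + 25103·27.0 = 1568014.2.
Share for 1: 130068/1568014.2 = 0.08295.
n_1 = 600 × 0.08295 = 49.770... → 50.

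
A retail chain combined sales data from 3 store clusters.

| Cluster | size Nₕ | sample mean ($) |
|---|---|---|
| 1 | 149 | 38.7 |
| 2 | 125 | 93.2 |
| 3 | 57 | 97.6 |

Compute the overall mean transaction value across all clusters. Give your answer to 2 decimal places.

69.42

x̄_st = (Σ Nₕx̄ₕ) / (Σ Nₕ) = (149·38.7 + 125·93.2 + 57·97.6) / 331
= 22979.5 / 331 = 69.4245... → 69.42.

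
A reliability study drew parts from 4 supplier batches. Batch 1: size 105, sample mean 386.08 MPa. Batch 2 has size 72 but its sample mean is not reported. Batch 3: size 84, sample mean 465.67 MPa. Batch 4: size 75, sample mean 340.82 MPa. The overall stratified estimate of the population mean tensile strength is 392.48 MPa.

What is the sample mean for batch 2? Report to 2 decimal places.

370.24

Σ Nₕx̄ₕ = N·μ, so 72·x̄_2 = 336·392.48 − (105·386.08 + 84·465.67 + 75·340.82).
= 131873.28 − 105216.18 = 26657.1.
x̄_2 = 26657.1 / 72 = 370.2375 → 370.24.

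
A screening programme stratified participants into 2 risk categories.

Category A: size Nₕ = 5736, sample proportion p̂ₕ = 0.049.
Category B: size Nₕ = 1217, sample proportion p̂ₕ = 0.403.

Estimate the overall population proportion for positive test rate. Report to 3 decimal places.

N = 5736 + 1217 = 6953.
Overall proportion = Σ (Nₕ/N)·p̂ₕ.
Σ Nₕp̂ₕ = 281.064 + 490.451 = 771.515.
771.515 / 6953 = 0.11096... → 0.111.

0.111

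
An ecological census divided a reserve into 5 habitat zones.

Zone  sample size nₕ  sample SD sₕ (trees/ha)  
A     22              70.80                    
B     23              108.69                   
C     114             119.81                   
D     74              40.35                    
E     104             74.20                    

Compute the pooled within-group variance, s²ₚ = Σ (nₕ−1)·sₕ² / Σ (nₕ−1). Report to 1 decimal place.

8051.7

A: (22−1)·70.80² = 21·5012.64 = 105265.44
B: (23−1)·108.69² = 22·11813.5161 = 259897.3542
C: (114−1)·119.81² = 113·14354.4361 = 1622051.2793
D: (74−1)·40.35² = 73·1628.1225 = 118852.9425
E: (104−1)·74.20² = 103·5505.64 = 567080.92
Numerator = 2673147.936; denominator = Σ(nₕ−1) = 332.
s²ₚ = 2673147.936/332 = 8051.650... → 8051.7.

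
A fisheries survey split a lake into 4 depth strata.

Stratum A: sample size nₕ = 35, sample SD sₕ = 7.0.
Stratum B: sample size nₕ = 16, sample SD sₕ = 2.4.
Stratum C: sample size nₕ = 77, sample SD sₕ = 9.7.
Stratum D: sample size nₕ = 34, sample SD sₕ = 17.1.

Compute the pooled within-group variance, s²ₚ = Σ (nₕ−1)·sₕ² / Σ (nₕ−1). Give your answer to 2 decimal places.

117.42

A: (35−1)·7.0² = 34·49 = 1666
B: (16−1)·2.4² = 15·5.76 = 86.4
C: (77−1)·9.7² = 76·94.09 = 7150.84
D: (34−1)·17.1² = 33·292.41 = 9649.53
Numerator = 18552.77; denominator = Σ(nₕ−1) = 158.
s²ₚ = 18552.77/158 = 117.4226... → 117.42.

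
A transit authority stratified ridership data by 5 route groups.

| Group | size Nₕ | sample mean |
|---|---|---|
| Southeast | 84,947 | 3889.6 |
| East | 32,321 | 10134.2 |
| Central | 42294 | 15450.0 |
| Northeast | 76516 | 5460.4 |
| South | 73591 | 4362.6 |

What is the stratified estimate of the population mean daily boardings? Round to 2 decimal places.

6620.80

x̄_st = (Σ Nₕx̄ₕ) / (Σ Nₕ) = (84947·3889.6 + 32321·10134.2 + 42294·15450.0 + 76516·5460.4 + 73591·4362.6) / 309669
= 2050255692.4 / 309669 = 6620.7973... → 6620.80.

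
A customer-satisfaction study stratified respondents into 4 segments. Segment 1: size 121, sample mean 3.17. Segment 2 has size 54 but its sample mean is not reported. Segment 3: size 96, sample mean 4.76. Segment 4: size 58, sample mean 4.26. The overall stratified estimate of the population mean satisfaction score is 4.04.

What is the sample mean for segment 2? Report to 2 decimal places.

Σ Nₕx̄ₕ = N·μ, so 54·x̄_2 = 329·4.04 − (121·3.17 + 96·4.76 + 58·4.26).
= 1329.16 − 1087.61 = 241.55.
x̄_2 = 241.55 / 54 = 4.4731... → 4.47.

4.47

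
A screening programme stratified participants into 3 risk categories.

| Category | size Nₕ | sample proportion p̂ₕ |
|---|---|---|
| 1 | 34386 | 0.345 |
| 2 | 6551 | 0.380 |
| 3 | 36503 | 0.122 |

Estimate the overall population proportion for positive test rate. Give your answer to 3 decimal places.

N = 34386 + 6551 + 36503 = 77440.
Overall proportion = Σ (Nₕ/N)·p̂ₕ.
Σ Nₕp̂ₕ = 11863.17 + 2489.38 + 4453.366 = 18805.916.
18805.916 / 77440 = 0.24284... → 0.243.

0.243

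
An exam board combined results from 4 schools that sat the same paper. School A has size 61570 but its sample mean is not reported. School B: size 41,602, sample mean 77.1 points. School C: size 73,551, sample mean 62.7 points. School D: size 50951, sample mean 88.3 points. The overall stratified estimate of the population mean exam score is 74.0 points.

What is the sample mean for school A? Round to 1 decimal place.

N = 61570 + 41602 + 73551 + 50951 = 227674.
Overall total = μ·N = 74.0·227674 = 16847876.
Subtract the known strata: 41602·77.1 + 73551·62.7 + 50951·88.3 = 12318135.2.
Remaining total for school A: 16847876 − 12318135.2 = 4529740.8.
Divide by its size: 4529740.8 / 61570 = 73.571... → 73.6.

73.6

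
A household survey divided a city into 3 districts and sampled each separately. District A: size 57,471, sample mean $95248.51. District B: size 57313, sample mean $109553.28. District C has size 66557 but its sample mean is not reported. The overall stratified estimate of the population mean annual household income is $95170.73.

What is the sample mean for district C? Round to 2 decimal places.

Σ Nₕx̄ₕ = N·μ, so 66557·x̄_C = 181341·95170.73 − (57471·95248.51 + 57313·109553.28).
= 17258355348.93 − 11752854254.85 = 5505501094.08.
x̄_C = 5505501094.08 / 66557 = 82718.5885... → 82718.59.

82718.59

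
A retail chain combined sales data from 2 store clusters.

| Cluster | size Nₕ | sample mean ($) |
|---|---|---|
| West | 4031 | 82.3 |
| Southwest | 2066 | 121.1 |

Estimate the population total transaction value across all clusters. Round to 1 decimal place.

581943.9

Population total = Σ Nₕ·x̄ₕ (each stratum's size times its mean).
4031·82.3 + 2066·121.1 = 331751.3 + 250192.6 = 581943.9.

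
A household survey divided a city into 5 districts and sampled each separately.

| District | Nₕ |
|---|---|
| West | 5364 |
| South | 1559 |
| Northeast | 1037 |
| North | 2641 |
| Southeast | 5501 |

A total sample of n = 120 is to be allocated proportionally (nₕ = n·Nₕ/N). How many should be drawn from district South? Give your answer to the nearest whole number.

N = 5364 + 1559 + 1037 + 2641 + 5501 = 16102.
n_South = 120·1559/16102 = 11.618... → 12.

12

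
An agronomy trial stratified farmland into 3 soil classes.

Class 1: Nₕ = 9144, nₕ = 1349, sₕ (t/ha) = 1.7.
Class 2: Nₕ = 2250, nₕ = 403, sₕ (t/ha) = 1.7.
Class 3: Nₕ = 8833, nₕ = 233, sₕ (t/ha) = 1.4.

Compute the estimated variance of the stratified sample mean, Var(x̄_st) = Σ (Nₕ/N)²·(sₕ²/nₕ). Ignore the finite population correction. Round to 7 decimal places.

0.0021307

N = 20227; Wₕ = Nₕ/N.
class 1: (9144/20227)²·1.7²/1349 = 0.0004378198
class 2: (2250/20227)²·1.7²/403 = 0.0000887350
class 3: (8833/20227)²·1.4²/233 = 0.0016041821
Sum = 0.0021307369 → 0.0021307.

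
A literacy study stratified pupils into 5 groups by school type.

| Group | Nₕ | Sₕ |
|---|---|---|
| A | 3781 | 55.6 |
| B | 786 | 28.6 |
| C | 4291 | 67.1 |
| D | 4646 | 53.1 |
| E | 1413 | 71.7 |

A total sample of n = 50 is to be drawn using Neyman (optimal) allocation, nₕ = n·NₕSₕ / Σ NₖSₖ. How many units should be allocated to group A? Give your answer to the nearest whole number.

Σ NₕSₕ = 3781·55.6 + 786·28.6 + 4291·67.1 + 4646·53.1 + 1413·71.7 = 868644.
Share for A: 210223.6/868644 = 0.24201.
n_A = 50 × 0.24201 = 12.101... → 12.

12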